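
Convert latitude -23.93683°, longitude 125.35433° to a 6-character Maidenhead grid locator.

Shift to the Maidenhead origin (180°W, 90°S): lon 305.3543, lat 66.0632.
Field (20°×10°, letters A–R): lon ⌊305.3543/20⌋ = 15 → P; lat ⌊66.0632/10⌋ = 6 → G.
Square (2°×1°, digits 0–9): lon ⌊5.3543/2⌋ = 2; lat ⌊6.0632/1⌋ = 6.
Subsquare (5′×2.5′, letters a–x): lon ⌊1.3543/0.0833333⌋ = 16 → q; lat ⌊0.0632/0.0416667⌋ = 1 → b.

PG26qb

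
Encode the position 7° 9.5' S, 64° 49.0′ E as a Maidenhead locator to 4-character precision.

Add 180° to longitude and 90° to latitude: 244.82, 82.84.
Field (20°×10°, letters A–R): lon ⌊244.82/20⌋ = 12 → M; lat ⌊82.84/10⌋ = 8 → I.
Square (2°×1°, digits 0–9): lon ⌊4.82/2⌋ = 2; lat ⌊2.84/1⌋ = 2.

MI22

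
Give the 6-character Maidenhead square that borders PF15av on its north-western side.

PF05xw

Longitude subsquare a = 0; −1 → -1, wraps to 23 = x, carry into square.
Longitude square 1; −1 → 0.
Latitude subsquare v = 21; +1 → 22 = w.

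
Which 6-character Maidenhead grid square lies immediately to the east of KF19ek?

KF19fk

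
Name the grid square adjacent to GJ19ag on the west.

Longitude subsquare a = 0; −1 → -1, wraps to 23 = x, carry into square.
Longitude square 1; −1 → 0.
The latitude characters are unchanged.

GJ09xg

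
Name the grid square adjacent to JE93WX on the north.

JE94wa

Latitude subsquare x = 23; +1 → 24, wraps to 0 = a, carry into square.
Latitude square 3; +1 → 4.
The longitude characters are unchanged.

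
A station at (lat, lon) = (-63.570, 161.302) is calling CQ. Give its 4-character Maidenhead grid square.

RC06

Shift to the Maidenhead origin (180°W, 90°S): lon 341.30, lat 26.43.
Field (20°×10°, letters A–R): lon ⌊341.30/20⌋ = 17 → R; lat ⌊26.43/10⌋ = 2 → C.
Square (2°×1°, digits 0–9): lon ⌊1.30/2⌋ = 0; lat ⌊6.43/1⌋ = 6.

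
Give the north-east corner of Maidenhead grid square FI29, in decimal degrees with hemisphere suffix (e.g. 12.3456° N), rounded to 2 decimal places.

0.00° N, 74.00° W

Field F=5, I=8: +5·20° lon, +8·10° lat → SW at lon -80°, lat -10°.
Square 2, 9: +2·2° lon, +9·1° lat → SW at lon -76°, lat -1°.
Cell spans 2° lon × 1° lat. NE corner is SW corner plus one full cell.
latitude 0.00° N, longitude 74.00° W.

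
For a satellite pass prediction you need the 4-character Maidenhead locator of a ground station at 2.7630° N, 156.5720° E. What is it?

Offset from 180°W / 90°S: lon 336.57°, lat 92.76°.
Field: lon ⌊336.57/20⌋ = 16 → Q; lat ⌊92.76/10⌋ = 9 → J.
Square: lon ⌊16.57/2⌋ = 8; lat ⌊2.76/1⌋ = 2.

QJ82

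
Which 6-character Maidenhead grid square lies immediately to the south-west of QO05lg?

QO05kf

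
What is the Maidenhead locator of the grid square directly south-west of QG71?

Longitude square 7; −1 → 6.
Latitude square 1; −1 → 0.

QG60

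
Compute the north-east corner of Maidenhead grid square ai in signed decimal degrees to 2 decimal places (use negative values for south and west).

0.00, -160.00

Field A=0, I=8: +0·20° lon, +8·10° lat → SW at lon -180°, lat -10°.
Cell spans 20° lon × 10° lat. NE corner is SW corner plus one full cell.
latitude 0.00, longitude -160.00.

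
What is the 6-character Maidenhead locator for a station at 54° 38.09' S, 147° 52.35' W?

Add 180° to longitude and 90° to latitude: 32.1275, 35.3652.
Field: 32.1275/20 → 1 → B, 35.3652/10 → 3 → D; chars BD.
Square: 12.1275/2 → 6, 5.3652/1 → 5; chars 65.
Subsquare: 0.1275/0.0833333 → 1 → b, 0.3652/0.0416667 → 8 → i; chars bi.

BD65bi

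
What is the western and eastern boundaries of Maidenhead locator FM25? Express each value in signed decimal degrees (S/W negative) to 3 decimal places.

-76.000, -74.000

Field F=5, M=12: +5·20° lon, +12·10° lat → SW at lon -80°, lat 30°.
Square 2, 5: +2·2° lon, +5·1° lat → SW at lon -76°, lat 35°.
Cell spans 2° lon × 1° lat.
west -76.000, east -74.000.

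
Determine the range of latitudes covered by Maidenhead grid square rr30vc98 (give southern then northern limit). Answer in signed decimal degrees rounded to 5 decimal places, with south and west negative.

Field R=17, R=17: +17·20° lon, +17·10° lat → SW at lon 160°, lat 80°.
Square 3, 0: +3·2° lon, +0·1° lat → SW at lon 166°, lat 80°.
Subsquare v=21, c=2: +21·0.0833333° lon, +2·0.0416667° lat → SW at lon 167.75°, lat 80.0833°.
Extended square 9, 8: +9·0.00833333° lon, +8·0.00416667° lat → SW at lon 167.825°, lat 80.1167°.
Cell spans 0.00833333° lon × 0.00416667° lat.
south 80.11667, north 80.12083.

80.11667, 80.12083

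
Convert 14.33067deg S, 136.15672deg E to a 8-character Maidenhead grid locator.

Add 180° to longitude and 90° to latitude: 316.15672, 75.66933.
Field (20°×10°, letters A–R): 316.15672/20 → 15 → P, 75.66933/10 → 7 → H; chars PH.
Square (2°×1°, digits 0–9): 16.15672/2 → 8, 5.66933/1 → 5; chars 85.
Subsquare (5′×2.5′, letters a–x): 0.15672/0.0833333 → 1 → b, 0.66933/0.0416667 → 16 → q; chars bq.
Extended square (30″×15″, digits 0–9): 0.07339/0.00833333 → 8, 0.00266/0.00416667 → 0; chars 80.

PH85bq80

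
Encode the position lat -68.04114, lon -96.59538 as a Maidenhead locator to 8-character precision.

Shift to the Maidenhead origin (180°W, 90°S): lon 83.40462, lat 21.95886.
Field (20°×10°, letters A–R): 83.40462/20 → 4 → E, 21.95886/10 → 2 → C; chars EC.
Square (2°×1°, digits 0–9): 3.40462/2 → 1, 1.95886/1 → 1; chars 11.
Subsquare (5′×2.5′, letters a–x): 1.40462/0.0833333 → 16 → q, 0.95886/0.0416667 → 23 → x; chars qx.
Extended square (30″×15″, digits 0–9): 0.07129/0.00833333 → 8, 0.00053/0.00416667 → 0; chars 80.

EC11qx80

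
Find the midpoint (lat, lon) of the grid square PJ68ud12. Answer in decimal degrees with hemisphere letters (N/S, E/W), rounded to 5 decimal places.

Field P=15, J=9: +15·20° lon, +9·10° lat → SW at lon 120°, lat 0°.
Square 6, 8: +6·2° lon, +8·1° lat → SW at lon 132°, lat 8°.
Subsquare u=20, d=3: +20·0.0833333° lon, +3·0.0416667° lat → SW at lon 133.667°, lat 8.125°.
Extended square 1, 2: +1·0.00833333° lon, +2·0.00416667° lat → SW at lon 133.675°, lat 8.13333°.
Cell spans 0.00833333° lon × 0.00416667° lat. Centre is SW corner plus half of each.
latitude 8.13542° N, longitude 133.67917° E.

8.13542° N, 133.67917° E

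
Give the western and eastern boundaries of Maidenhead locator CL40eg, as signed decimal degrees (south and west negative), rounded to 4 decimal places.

-131.6667, -131.5833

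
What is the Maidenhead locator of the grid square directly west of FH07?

EH97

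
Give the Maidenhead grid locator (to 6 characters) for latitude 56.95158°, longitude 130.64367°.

PO56hw

Offset from 180°W / 90°S: lon 310.6437°, lat 146.9516°.
Field: 310.6437/20 → 15 → P, 146.9516/10 → 14 → O; chars PO.
Square: 10.6437/2 → 5, 6.9516/1 → 6; chars 56.
Subsquare: 0.6437/0.0833333 → 7 → h, 0.9516/0.0416667 → 22 → w; chars hw.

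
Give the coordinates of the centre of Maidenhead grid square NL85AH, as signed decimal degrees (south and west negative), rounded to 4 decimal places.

Field N=13, L=11: +13·20° lon, +11·10° lat → SW at lon 80°, lat 20°.
Square 8, 5: +8·2° lon, +5·1° lat → SW at lon 96°, lat 25°.
Subsquare a=0, h=7: +0·0.0833333° lon, +7·0.0416667° lat → SW at lon 96°, lat 25.2917°.
Cell spans 0.0833333° lon × 0.0416667° lat. Centre is SW corner plus half of each.
latitude 25.3125, longitude 96.0417.

25.3125, 96.0417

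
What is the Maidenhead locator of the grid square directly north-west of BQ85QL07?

Longitude extended square 0; −1 → -1, wraps to 9, carry into subsquare.
Longitude subsquare q = 16; −1 → 15 = p.
Latitude extended square 7; +1 → 8.

BQ85pl98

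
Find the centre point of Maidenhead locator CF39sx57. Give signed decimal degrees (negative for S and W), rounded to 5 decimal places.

Field C=2, F=5: +2·20° lon, +5·10° lat → SW at lon -140°, lat -40°.
Square 3, 9: +3·2° lon, +9·1° lat → SW at lon -134°, lat -31°.
Subsquare s=18, x=23: +18·0.0833333° lon, +23·0.0416667° lat → SW at lon -132.5°, lat -30.0417°.
Extended square 5, 7: +5·0.00833333° lon, +7·0.00416667° lat → SW at lon -132.458°, lat -30.0125°.
Cell spans 0.00833333° lon × 0.00416667° lat. Centre is SW corner plus half of each.
latitude -30.01042, longitude -132.45417.

-30.01042, -132.45417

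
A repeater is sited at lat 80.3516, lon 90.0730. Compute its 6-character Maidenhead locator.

NR50ai

Offset from 180°W / 90°S: lon 270.0730°, lat 170.3516°.
Field: 270.0730/20 → 13 → N, 170.3516/10 → 17 → R; chars NR.
Square: 10.0730/2 → 5, 0.3516/1 → 0; chars 50.
Subsquare: 0.0730/0.0833333 → 0 → a, 0.3516/0.0416667 → 8 → i; chars ai.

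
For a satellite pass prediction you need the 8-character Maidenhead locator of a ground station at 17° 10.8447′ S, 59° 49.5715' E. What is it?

Shift to the Maidenhead origin (180°W, 90°S): lon 239.82619, lat 72.81925.
Field (20°×10°, letters A–R): lon ⌊239.82619/20⌋ = 11 → L; lat ⌊72.81925/10⌋ = 7 → H.
Square (2°×1°, digits 0–9): lon ⌊19.82619/2⌋ = 9; lat ⌊2.81925/1⌋ = 2.
Subsquare (5′×2.5′, letters a–x): lon ⌊1.82619/0.0833333⌋ = 21 → v; lat ⌊0.81925/0.0416667⌋ = 19 → t.
Extended square (30″×15″, digits 0–9): lon ⌊0.07619/0.00833333⌋ = 9; lat ⌊0.02759/0.00416667⌋ = 6.

LH92vt96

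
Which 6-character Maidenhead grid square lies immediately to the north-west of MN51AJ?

MN41xk

Longitude subsquare a = 0; −1 → -1, wraps to 23 = x, carry into square.
Longitude square 5; −1 → 4.
Latitude subsquare j = 9; +1 → 10 = k.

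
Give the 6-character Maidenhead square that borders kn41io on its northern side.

KN41ip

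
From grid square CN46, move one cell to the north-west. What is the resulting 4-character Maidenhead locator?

CN37

Longitude square 4; −1 → 3.
Latitude square 6; +1 → 7.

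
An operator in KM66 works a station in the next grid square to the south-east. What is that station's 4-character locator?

Longitude square 6; +1 → 7.
Latitude square 6; −1 → 5.

KM75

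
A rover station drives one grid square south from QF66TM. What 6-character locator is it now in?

Latitude subsquare m = 12; −1 → 11 = l.
The longitude characters are unchanged.

QF66tl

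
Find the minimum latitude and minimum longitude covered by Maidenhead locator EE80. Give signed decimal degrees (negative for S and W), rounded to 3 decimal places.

-50.000, -84.000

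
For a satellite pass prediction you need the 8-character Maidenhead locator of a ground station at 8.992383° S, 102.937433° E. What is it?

Offset from 180°W / 90°S: lon 282.93743°, lat 81.00762°.
Field: 282.93743/20 → 14 → O, 81.00762/10 → 8 → I; chars OI.
Square: 2.93743/2 → 1, 1.00762/1 → 1; chars 11.
Subsquare: 0.93743/0.0833333 → 11 → l, 0.00762/0.0416667 → 0 → a; chars la.
Extended square: 0.02077/0.00833333 → 2, 0.00762/0.00416667 → 1; chars 21.

OI11la21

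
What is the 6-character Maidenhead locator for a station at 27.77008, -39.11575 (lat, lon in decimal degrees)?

Add 180° to longitude and 90° to latitude: 140.8843, 117.7701.
Field: 140.8843/20 → 7 → H, 117.7701/10 → 11 → L; chars HL.
Square: 0.8843/2 → 0, 7.7701/1 → 7; chars 07.
Subsquare: 0.8843/0.0833333 → 10 → k, 0.7701/0.0416667 → 18 → s; chars ks.

HL07ks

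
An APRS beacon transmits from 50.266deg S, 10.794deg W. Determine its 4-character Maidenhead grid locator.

Offset from 180°W / 90°S: lon 169.21°, lat 39.73°.
Field (20°×10°, letters A–R): 169.21/20 → 8 → I, 39.73/10 → 3 → D; chars ID.
Square (2°×1°, digits 0–9): 9.21/2 → 4, 9.73/1 → 9; chars 49.

ID49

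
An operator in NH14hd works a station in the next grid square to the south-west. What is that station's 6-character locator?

NH14gc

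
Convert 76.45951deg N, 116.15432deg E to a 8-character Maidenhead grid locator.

Shift to the Maidenhead origin (180°W, 90°S): lon 296.15432, lat 166.45951.
Field: 296.15432/20 → 14 → O, 166.45951/10 → 16 → Q; chars OQ.
Square: 16.15432/2 → 8, 6.45951/1 → 6; chars 86.
Subsquare: 0.15432/0.0833333 → 1 → b, 0.45951/0.0416667 → 11 → l; chars bl.
Extended square: 0.07099/0.00833333 → 8, 0.00118/0.00416667 → 0; chars 80.

OQ86bl80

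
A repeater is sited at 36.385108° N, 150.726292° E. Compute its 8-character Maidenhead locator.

Add 180° to longitude and 90° to latitude: 330.72629, 126.38511.
Field (20°×10°, letters A–R): lon ⌊330.72629/20⌋ = 16 → Q; lat ⌊126.38511/10⌋ = 12 → M.
Square (2°×1°, digits 0–9): lon ⌊10.72629/2⌋ = 5; lat ⌊6.38511/1⌋ = 6.
Subsquare (5′×2.5′, letters a–x): lon ⌊0.72629/0.0833333⌋ = 8 → i; lat ⌊0.38511/0.0416667⌋ = 9 → j.
Extended square (30″×15″, digits 0–9): lon ⌊0.05963/0.00833333⌋ = 7; lat ⌊0.01011/0.00416667⌋ = 2.

QM56ij72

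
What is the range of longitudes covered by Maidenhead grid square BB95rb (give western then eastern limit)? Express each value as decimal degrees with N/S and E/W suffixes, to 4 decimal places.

140.5833° W, 140.5000° W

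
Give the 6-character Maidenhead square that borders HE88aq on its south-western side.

HE78xp

Longitude subsquare a = 0; −1 → -1, wraps to 23 = x, carry into square.
Longitude square 8; −1 → 7.
Latitude subsquare q = 16; −1 → 15 = p.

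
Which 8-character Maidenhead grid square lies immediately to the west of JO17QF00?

JO17pf90

Longitude extended square 0; −1 → -1, wraps to 9, carry into subsquare.
Longitude subsquare q = 16; −1 → 15 = p.
The latitude characters are unchanged.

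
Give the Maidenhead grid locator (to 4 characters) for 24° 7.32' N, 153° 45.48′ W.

Shift to the Maidenhead origin (180°W, 90°S): lon 26.24, lat 114.12.
Field (20°×10°, letters A–R): lon ⌊26.24/20⌋ = 1 → B; lat ⌊114.12/10⌋ = 11 → L.
Square (2°×1°, digits 0–9): lon ⌊6.24/2⌋ = 3; lat ⌊4.12/1⌋ = 4.

BL34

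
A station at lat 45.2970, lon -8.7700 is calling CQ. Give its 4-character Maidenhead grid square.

IN55

Shift to the Maidenhead origin (180°W, 90°S): lon 171.23, lat 135.30.
Field (20°×10°, letters A–R): lon ⌊171.23/20⌋ = 8 → I; lat ⌊135.30/10⌋ = 13 → N.
Square (2°×1°, digits 0–9): lon ⌊11.23/2⌋ = 5; lat ⌊5.30/1⌋ = 5.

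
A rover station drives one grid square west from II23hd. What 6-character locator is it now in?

II23gd

Longitude subsquare h = 7; −1 → 6 = g.
The latitude characters are unchanged.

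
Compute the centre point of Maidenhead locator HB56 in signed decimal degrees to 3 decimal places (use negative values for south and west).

-73.500, -29.000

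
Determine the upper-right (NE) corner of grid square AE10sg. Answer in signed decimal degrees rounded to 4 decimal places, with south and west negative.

-49.7083, -176.4167

Field A=0, E=4: +0·20° lon, +4·10° lat → SW at lon -180°, lat -50°.
Square 1, 0: +1·2° lon, +0·1° lat → SW at lon -178°, lat -50°.
Subsquare s=18, g=6: +18·0.0833333° lon, +6·0.0416667° lat → SW at lon -176.5°, lat -49.75°.
Cell spans 0.0833333° lon × 0.0416667° lat. NE corner is SW corner plus one full cell.
latitude -49.7083, longitude -176.4167.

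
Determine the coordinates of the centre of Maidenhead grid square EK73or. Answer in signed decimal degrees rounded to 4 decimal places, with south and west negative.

Field E=4, K=10: +4·20° lon, +10·10° lat → SW at lon -100°, lat 10°.
Square 7, 3: +7·2° lon, +3·1° lat → SW at lon -86°, lat 13°.
Subsquare o=14, r=17: +14·0.0833333° lon, +17·0.0416667° lat → SW at lon -84.8333°, lat 13.7083°.
Cell spans 0.0833333° lon × 0.0416667° lat. Centre is SW corner plus half of each.
latitude 13.7292, longitude -84.7917.

13.7292, -84.7917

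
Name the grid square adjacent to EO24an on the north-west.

Longitude subsquare a = 0; −1 → -1, wraps to 23 = x, carry into square.
Longitude square 2; −1 → 1.
Latitude subsquare n = 13; +1 → 14 = o.

EO14xo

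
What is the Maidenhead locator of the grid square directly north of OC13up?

Latitude subsquare p = 15; +1 → 16 = q.
The longitude characters are unchanged.

OC13uq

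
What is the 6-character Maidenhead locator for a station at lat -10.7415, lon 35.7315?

KH79ug

Offset from 180°W / 90°S: lon 215.7315°, lat 79.2585°.
Field: 215.7315/20 → 10 → K, 79.2585/10 → 7 → H; chars KH.
Square: 15.7315/2 → 7, 9.2585/1 → 9; chars 79.
Subsquare: 1.7315/0.0833333 → 20 → u, 0.2585/0.0416667 → 6 → g; chars ug.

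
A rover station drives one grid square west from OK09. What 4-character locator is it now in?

NK99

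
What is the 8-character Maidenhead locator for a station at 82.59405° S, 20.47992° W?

HA97sj27

Shift to the Maidenhead origin (180°W, 90°S): lon 159.52008, lat 7.40595.
Field: lon ⌊159.52008/20⌋ = 7 → H; lat ⌊7.40595/10⌋ = 0 → A.
Square: lon ⌊19.52008/2⌋ = 9; lat ⌊7.40595/1⌋ = 7.
Subsquare: lon ⌊1.52008/0.0833333⌋ = 18 → s; lat ⌊0.40595/0.0416667⌋ = 9 → j.
Extended square: lon ⌊0.02008/0.00833333⌋ = 2; lat ⌊0.03095/0.00416667⌋ = 7.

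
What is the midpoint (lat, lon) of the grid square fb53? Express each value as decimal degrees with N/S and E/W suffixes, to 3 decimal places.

76.500° S, 69.000° W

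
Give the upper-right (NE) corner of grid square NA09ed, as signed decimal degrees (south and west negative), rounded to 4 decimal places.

-80.8333, 80.4167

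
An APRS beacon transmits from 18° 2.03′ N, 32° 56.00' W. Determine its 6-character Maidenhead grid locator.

Offset from 180°W / 90°S: lon 147.0667°, lat 108.0338°.
Field: lon ⌊147.0667/20⌋ = 7 → H; lat ⌊108.0338/10⌋ = 10 → K.
Square: lon ⌊7.0667/2⌋ = 3; lat ⌊8.0338/1⌋ = 8.
Subsquare: lon ⌊1.0667/0.0833333⌋ = 12 → m; lat ⌊0.0338/0.0416667⌋ = 0 → a.

HK38ma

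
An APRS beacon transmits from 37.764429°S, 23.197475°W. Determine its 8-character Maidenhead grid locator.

Offset from 180°W / 90°S: lon 156.80253°, lat 52.23557°.
Field: 156.80253/20 → 7 → H, 52.23557/10 → 5 → F; chars HF.
Square: 16.80253/2 → 8, 2.23557/1 → 2; chars 82.
Subsquare: 0.80253/0.0833333 → 9 → j, 0.23557/0.0416667 → 5 → f; chars jf.
Extended square: 0.05253/0.00833333 → 6, 0.02724/0.00416667 → 6; chars 66.

HF82jf66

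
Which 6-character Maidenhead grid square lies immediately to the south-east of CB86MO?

CB86nn

Longitude subsquare m = 12; +1 → 13 = n.
Latitude subsquare o = 14; −1 → 13 = n.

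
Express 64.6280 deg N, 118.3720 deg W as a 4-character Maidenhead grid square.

DP04

Offset from 180°W / 90°S: lon 61.63°, lat 154.63°.
Field: 61.63/20 → 3 → D, 154.63/10 → 15 → P; chars DP.
Square: 1.63/2 → 0, 4.63/1 → 4; chars 04.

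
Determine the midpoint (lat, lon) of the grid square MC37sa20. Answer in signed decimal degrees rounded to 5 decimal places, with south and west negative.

-62.99792, 67.52083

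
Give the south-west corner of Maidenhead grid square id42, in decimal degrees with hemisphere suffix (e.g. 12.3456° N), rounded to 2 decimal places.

58.00° S, 12.00° W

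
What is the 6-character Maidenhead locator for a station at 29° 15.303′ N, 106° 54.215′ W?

Shift to the Maidenhead origin (180°W, 90°S): lon 73.0964, lat 119.2550.
Field: 73.0964/20 → 3 → D, 119.2550/10 → 11 → L; chars DL.
Square: 13.0964/2 → 6, 9.2550/1 → 9; chars 69.
Subsquare: 1.0964/0.0833333 → 13 → n, 0.2550/0.0416667 → 6 → g; chars ng.

DL69ng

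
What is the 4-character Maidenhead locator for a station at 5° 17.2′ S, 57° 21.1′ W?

GI14

Shift to the Maidenhead origin (180°W, 90°S): lon 122.65, lat 84.71.
Field: 122.65/20 → 6 → G, 84.71/10 → 8 → I; chars GI.
Square: 2.65/2 → 1, 4.71/1 → 4; chars 14.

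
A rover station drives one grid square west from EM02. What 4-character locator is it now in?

DM92

Longitude square 0; −1 → -1, wraps to 9, carry into field.
Longitude field E = 4; −1 → 3 = D.
The latitude characters are unchanged.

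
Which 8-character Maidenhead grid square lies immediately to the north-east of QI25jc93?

Longitude extended square 9; +1 → 10, wraps to 0, carry into subsquare.
Longitude subsquare j = 9; +1 → 10 = k.
Latitude extended square 3; +1 → 4.

QI25kc04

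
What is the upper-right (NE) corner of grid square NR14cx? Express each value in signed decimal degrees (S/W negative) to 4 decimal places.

85.0000, 82.2500

Field N=13, R=17: +13·20° lon, +17·10° lat → SW at lon 80°, lat 80°.
Square 1, 4: +1·2° lon, +4·1° lat → SW at lon 82°, lat 84°.
Subsquare c=2, x=23: +2·0.0833333° lon, +23·0.0416667° lat → SW at lon 82.1667°, lat 84.9583°.
Cell spans 0.0833333° lon × 0.0416667° lat. NE corner is SW corner plus one full cell.
latitude 85.0000, longitude 82.2500.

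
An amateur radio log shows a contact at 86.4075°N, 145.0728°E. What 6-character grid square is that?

Shift to the Maidenhead origin (180°W, 90°S): lon 325.0728, lat 176.4075.
Field (20°×10°, letters A–R): 325.0728/20 → 16 → Q, 176.4075/10 → 17 → R; chars QR.
Square (2°×1°, digits 0–9): 5.0728/2 → 2, 6.4075/1 → 6; chars 26.
Subsquare (5′×2.5′, letters a–x): 1.0728/0.0833333 → 12 → m, 0.4075/0.0416667 → 9 → j; chars mj.

QR26mj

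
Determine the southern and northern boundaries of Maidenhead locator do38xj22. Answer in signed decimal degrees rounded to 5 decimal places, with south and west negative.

58.38333, 58.38750

Field D=3, O=14: +3·20° lon, +14·10° lat → SW at lon -120°, lat 50°.
Square 3, 8: +3·2° lon, +8·1° lat → SW at lon -114°, lat 58°.
Subsquare x=23, j=9: +23·0.0833333° lon, +9·0.0416667° lat → SW at lon -112.083°, lat 58.375°.
Extended square 2, 2: +2·0.00833333° lon, +2·0.00416667° lat → SW at lon -112.067°, lat 58.3833°.
Cell spans 0.00833333° lon × 0.00416667° lat.
south 58.38333, north 58.38750.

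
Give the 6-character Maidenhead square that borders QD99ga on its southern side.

Latitude subsquare a = 0; −1 → -1, wraps to 23 = x, carry into square.
Latitude square 9; −1 → 8.
The longitude characters are unchanged.

QD98gx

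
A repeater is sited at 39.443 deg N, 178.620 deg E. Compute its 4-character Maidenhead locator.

Shift to the Maidenhead origin (180°W, 90°S): lon 358.62, lat 129.44.
Field (20°×10°, letters A–R): 358.62/20 → 17 → R, 129.44/10 → 12 → M; chars RM.
Square (2°×1°, digits 0–9): 18.62/2 → 9, 9.44/1 → 9; chars 99.

RM99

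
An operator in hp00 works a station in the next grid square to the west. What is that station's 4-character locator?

GP90

Longitude square 0; −1 → -1, wraps to 9, carry into field.
Longitude field H = 7; −1 → 6 = G.
The latitude characters are unchanged.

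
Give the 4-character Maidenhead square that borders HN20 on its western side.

HN10

Longitude square 2; −1 → 1.
The latitude characters are unchanged.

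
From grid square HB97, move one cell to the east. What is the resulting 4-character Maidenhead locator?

IB07

Longitude square 9; +1 → 10, wraps to 0, carry into field.
Longitude field H = 7; +1 → 8 = I.
The latitude characters are unchanged.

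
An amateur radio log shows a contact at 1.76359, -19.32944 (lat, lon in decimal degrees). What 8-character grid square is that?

IJ01is03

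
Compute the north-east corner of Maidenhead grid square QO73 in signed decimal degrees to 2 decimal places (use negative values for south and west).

54.00, 156.00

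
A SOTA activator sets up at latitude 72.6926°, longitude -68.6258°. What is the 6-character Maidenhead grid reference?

Add 180° to longitude and 90° to latitude: 111.3742, 162.6926.
Field: 111.3742/20 → 5 → F, 162.6926/10 → 16 → Q; chars FQ.
Square: 11.3742/2 → 5, 2.6926/1 → 2; chars 52.
Subsquare: 1.3742/0.0833333 → 16 → q, 0.6926/0.0416667 → 16 → q; chars qq.

FQ52qq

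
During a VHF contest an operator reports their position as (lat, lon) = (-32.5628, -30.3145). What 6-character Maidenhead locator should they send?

HF47uk

Shift to the Maidenhead origin (180°W, 90°S): lon 149.6855, lat 57.4372.
Field (20°×10°, letters A–R): lon ⌊149.6855/20⌋ = 7 → H; lat ⌊57.4372/10⌋ = 5 → F.
Square (2°×1°, digits 0–9): lon ⌊9.6855/2⌋ = 4; lat ⌊7.4372/1⌋ = 7.
Subsquare (5′×2.5′, letters a–x): lon ⌊1.6855/0.0833333⌋ = 20 → u; lat ⌊0.4372/0.0416667⌋ = 10 → k.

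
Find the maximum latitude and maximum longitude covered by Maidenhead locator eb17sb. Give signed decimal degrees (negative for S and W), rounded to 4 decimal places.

-72.9167, -96.4167

Field E=4, B=1: +4·20° lon, +1·10° lat → SW at lon -100°, lat -80°.
Square 1, 7: +1·2° lon, +7·1° lat → SW at lon -98°, lat -73°.
Subsquare s=18, b=1: +18·0.0833333° lon, +1·0.0416667° lat → SW at lon -96.5°, lat -72.9583°.
Cell spans 0.0833333° lon × 0.0416667° lat. NE corner is SW corner plus one full cell.
latitude -72.9167, longitude -96.4167.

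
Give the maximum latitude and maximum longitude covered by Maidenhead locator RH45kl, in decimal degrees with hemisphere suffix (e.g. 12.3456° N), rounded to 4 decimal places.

14.5000° S, 168.9167° E

Field R=17, H=7: +17·20° lon, +7·10° lat → SW at lon 160°, lat -20°.
Square 4, 5: +4·2° lon, +5·1° lat → SW at lon 168°, lat -15°.
Subsquare k=10, l=11: +10·0.0833333° lon, +11·0.0416667° lat → SW at lon 168.833°, lat -14.5417°.
Cell spans 0.0833333° lon × 0.0416667° lat. NE corner is SW corner plus one full cell.
latitude 14.5000° S, longitude 168.9167° E.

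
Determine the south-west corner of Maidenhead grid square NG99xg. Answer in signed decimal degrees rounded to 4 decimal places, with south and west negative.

-20.7500, 99.9167

Field N=13, G=6: +13·20° lon, +6·10° lat → SW at lon 80°, lat -30°.
Square 9, 9: +9·2° lon, +9·1° lat → SW at lon 98°, lat -21°.
Subsquare x=23, g=6: +23·0.0833333° lon, +6·0.0416667° lat → SW at lon 99.9167°, lat -20.75°.
latitude -20.7500, longitude 99.9167.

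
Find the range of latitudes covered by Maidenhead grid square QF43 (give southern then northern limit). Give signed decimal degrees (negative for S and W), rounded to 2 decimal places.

-37.00, -36.00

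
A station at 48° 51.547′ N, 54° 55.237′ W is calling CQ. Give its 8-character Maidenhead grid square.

GN28mu96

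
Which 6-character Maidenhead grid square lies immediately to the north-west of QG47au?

Longitude subsquare a = 0; −1 → -1, wraps to 23 = x, carry into square.
Longitude square 4; −1 → 3.
Latitude subsquare u = 20; +1 → 21 = v.

QG37xv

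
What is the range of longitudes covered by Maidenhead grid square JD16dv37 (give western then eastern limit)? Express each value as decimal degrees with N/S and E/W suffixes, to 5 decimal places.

2.27500° E, 2.28333° E

Field J=9, D=3: +9·20° lon, +3·10° lat → SW at lon 0°, lat -60°.
Square 1, 6: +1·2° lon, +6·1° lat → SW at lon 2°, lat -54°.
Subsquare d=3, v=21: +3·0.0833333° lon, +21·0.0416667° lat → SW at lon 2.25°, lat -53.125°.
Extended square 3, 7: +3·0.00833333° lon, +7·0.00416667° lat → SW at lon 2.275°, lat -53.0958°.
Cell spans 0.00833333° lon × 0.00416667° lat.
west 2.27500° E, east 2.28333° E.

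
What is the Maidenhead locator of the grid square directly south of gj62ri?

GJ62rh

Latitude subsquare i = 8; −1 → 7 = h.
The longitude characters are unchanged.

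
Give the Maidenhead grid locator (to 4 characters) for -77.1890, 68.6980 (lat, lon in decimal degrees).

Offset from 180°W / 90°S: lon 248.70°, lat 12.81°.
Field: 248.70/20 → 12 → M, 12.81/10 → 1 → B; chars MB.
Square: 8.70/2 → 4, 2.81/1 → 2; chars 42.

MB42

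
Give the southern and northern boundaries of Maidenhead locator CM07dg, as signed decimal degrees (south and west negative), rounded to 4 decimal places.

37.2500, 37.2917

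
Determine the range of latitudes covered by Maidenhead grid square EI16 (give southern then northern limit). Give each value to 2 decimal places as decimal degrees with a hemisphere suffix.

4.00° S, 3.00° S

Field E=4, I=8: +4·20° lon, +8·10° lat → SW at lon -100°, lat -10°.
Square 1, 6: +1·2° lon, +6·1° lat → SW at lon -98°, lat -4°.
Cell spans 2° lon × 1° lat.
south 4.00° S, north 3.00° S.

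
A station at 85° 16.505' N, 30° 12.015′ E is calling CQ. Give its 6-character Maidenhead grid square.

Offset from 180°W / 90°S: lon 210.2003°, lat 175.2751°.
Field: lon ⌊210.2003/20⌋ = 10 → K; lat ⌊175.2751/10⌋ = 17 → R.
Square: lon ⌊10.2003/2⌋ = 5; lat ⌊5.2751/1⌋ = 5.
Subsquare: lon ⌊0.2003/0.0833333⌋ = 2 → c; lat ⌊0.2751/0.0416667⌋ = 6 → g.

KR55cg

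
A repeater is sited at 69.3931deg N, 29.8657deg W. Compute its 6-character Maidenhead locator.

Offset from 180°W / 90°S: lon 150.1343°, lat 159.3931°.
Field: lon ⌊150.1343/20⌋ = 7 → H; lat ⌊159.3931/10⌋ = 15 → P.
Square: lon ⌊10.1343/2⌋ = 5; lat ⌊9.3931/1⌋ = 9.
Subsquare: lon ⌊0.1343/0.0833333⌋ = 1 → b; lat ⌊0.3931/0.0416667⌋ = 9 → j.

HP59bj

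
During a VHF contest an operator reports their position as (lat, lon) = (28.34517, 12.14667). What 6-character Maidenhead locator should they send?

JL68bi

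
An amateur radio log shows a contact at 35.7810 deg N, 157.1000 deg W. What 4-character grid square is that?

BM15

Add 180° to longitude and 90° to latitude: 22.90, 125.78.
Field: lon ⌊22.90/20⌋ = 1 → B; lat ⌊125.78/10⌋ = 12 → M.
Square: lon ⌊2.90/2⌋ = 1; lat ⌊5.78/1⌋ = 5.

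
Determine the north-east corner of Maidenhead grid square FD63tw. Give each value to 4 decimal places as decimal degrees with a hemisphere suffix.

56.0417° S, 66.3333° W

Field F=5, D=3: +5·20° lon, +3·10° lat → SW at lon -80°, lat -60°.
Square 6, 3: +6·2° lon, +3·1° lat → SW at lon -68°, lat -57°.
Subsquare t=19, w=22: +19·0.0833333° lon, +22·0.0416667° lat → SW at lon -66.4167°, lat -56.0833°.
Cell spans 0.0833333° lon × 0.0416667° lat. NE corner is SW corner plus one full cell.
latitude 56.0417° S, longitude 66.3333° W.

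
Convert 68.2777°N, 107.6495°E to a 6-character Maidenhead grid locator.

OP38tg

Offset from 180°W / 90°S: lon 287.6495°, lat 158.2777°.
Field (20°×10°, letters A–R): lon ⌊287.6495/20⌋ = 14 → O; lat ⌊158.2777/10⌋ = 15 → P.
Square (2°×1°, digits 0–9): lon ⌊7.6495/2⌋ = 3; lat ⌊8.2777/1⌋ = 8.
Subsquare (5′×2.5′, letters a–x): lon ⌊1.6495/0.0833333⌋ = 19 → t; lat ⌊0.2777/0.0416667⌋ = 6 → g.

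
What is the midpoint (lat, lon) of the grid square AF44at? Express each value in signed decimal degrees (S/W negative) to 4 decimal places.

-35.1875, -171.9583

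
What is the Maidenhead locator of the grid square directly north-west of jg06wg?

Longitude subsquare w = 22; −1 → 21 = v.
Latitude subsquare g = 6; +1 → 7 = h.

JG06vh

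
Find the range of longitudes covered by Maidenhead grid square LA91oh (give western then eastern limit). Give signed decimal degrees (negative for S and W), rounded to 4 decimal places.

59.1667, 59.2500

Field L=11, A=0: +11·20° lon, +0·10° lat → SW at lon 40°, lat -90°.
Square 9, 1: +9·2° lon, +1·1° lat → SW at lon 58°, lat -89°.
Subsquare o=14, h=7: +14·0.0833333° lon, +7·0.0416667° lat → SW at lon 59.1667°, lat -88.7083°.
Cell spans 0.0833333° lon × 0.0416667° lat.
west 59.1667, east 59.2500.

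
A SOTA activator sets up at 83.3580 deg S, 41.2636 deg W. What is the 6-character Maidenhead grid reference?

GA96ip

Add 180° to longitude and 90° to latitude: 138.7364, 6.6420.
Field: lon ⌊138.7364/20⌋ = 6 → G; lat ⌊6.6420/10⌋ = 0 → A.
Square: lon ⌊18.7364/2⌋ = 9; lat ⌊6.6420/1⌋ = 6.
Subsquare: lon ⌊0.7364/0.0833333⌋ = 8 → i; lat ⌊0.6420/0.0416667⌋ = 15 → p.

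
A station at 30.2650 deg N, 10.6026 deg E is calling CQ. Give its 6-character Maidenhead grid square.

JM50hg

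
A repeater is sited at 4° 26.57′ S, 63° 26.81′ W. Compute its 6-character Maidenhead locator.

Add 180° to longitude and 90° to latitude: 116.5532, 85.5572.
Field: lon ⌊116.5532/20⌋ = 5 → F; lat ⌊85.5572/10⌋ = 8 → I.
Square: lon ⌊16.5532/2⌋ = 8; lat ⌊5.5572/1⌋ = 5.
Subsquare: lon ⌊0.5532/0.0833333⌋ = 6 → g; lat ⌊0.5572/0.0416667⌋ = 13 → n.

FI85gn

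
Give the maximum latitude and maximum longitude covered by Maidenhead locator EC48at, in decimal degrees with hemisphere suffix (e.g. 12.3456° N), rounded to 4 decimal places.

Field E=4, C=2: +4·20° lon, +2·10° lat → SW at lon -100°, lat -70°.
Square 4, 8: +4·2° lon, +8·1° lat → SW at lon -92°, lat -62°.
Subsquare a=0, t=19: +0·0.0833333° lon, +19·0.0416667° lat → SW at lon -92°, lat -61.2083°.
Cell spans 0.0833333° lon × 0.0416667° lat. NE corner is SW corner plus one full cell.
latitude 61.1667° S, longitude 91.9167° W.

61.1667° S, 91.9167° W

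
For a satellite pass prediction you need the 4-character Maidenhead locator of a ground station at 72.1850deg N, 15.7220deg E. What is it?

Offset from 180°W / 90°S: lon 195.72°, lat 162.19°.
Field (20°×10°, letters A–R): 195.72/20 → 9 → J, 162.19/10 → 16 → Q; chars JQ.
Square (2°×1°, digits 0–9): 15.72/2 → 7, 2.19/1 → 2; chars 72.

JQ72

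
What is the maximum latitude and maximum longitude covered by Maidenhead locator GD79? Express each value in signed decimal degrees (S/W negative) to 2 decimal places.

Field G=6, D=3: +6·20° lon, +3·10° lat → SW at lon -60°, lat -60°.
Square 7, 9: +7·2° lon, +9·1° lat → SW at lon -46°, lat -51°.
Cell spans 2° lon × 1° lat. NE corner is SW corner plus one full cell.
latitude -50.00, longitude -44.00.

-50.00, -44.00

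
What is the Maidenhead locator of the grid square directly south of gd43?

Latitude square 3; −1 → 2.
The longitude characters are unchanged.

GD42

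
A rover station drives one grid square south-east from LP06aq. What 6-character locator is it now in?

LP06bp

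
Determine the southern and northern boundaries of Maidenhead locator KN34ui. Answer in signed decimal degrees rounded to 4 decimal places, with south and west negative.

44.3333, 44.3750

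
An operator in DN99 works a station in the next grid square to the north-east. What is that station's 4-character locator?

Longitude square 9; +1 → 10, wraps to 0, carry into field.
Longitude field D = 3; +1 → 4 = E.
Latitude square 9; +1 → 10, wraps to 0, carry into field.
Latitude field N = 13; +1 → 14 = O.

EO00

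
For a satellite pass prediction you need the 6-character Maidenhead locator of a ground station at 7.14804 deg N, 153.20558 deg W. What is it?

Add 180° to longitude and 90° to latitude: 26.7944, 97.1480.
Field: lon ⌊26.7944/20⌋ = 1 → B; lat ⌊97.1480/10⌋ = 9 → J.
Square: lon ⌊6.7944/2⌋ = 3; lat ⌊7.1480/1⌋ = 7.
Subsquare: lon ⌊0.7944/0.0833333⌋ = 9 → j; lat ⌊0.1480/0.0416667⌋ = 3 → d.

BJ37jd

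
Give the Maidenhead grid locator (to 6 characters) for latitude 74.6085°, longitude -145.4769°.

BQ74go

Add 180° to longitude and 90° to latitude: 34.5231, 164.6085.
Field: lon ⌊34.5231/20⌋ = 1 → B; lat ⌊164.6085/10⌋ = 16 → Q.
Square: lon ⌊14.5231/2⌋ = 7; lat ⌊4.6085/1⌋ = 4.
Subsquare: lon ⌊0.5231/0.0833333⌋ = 6 → g; lat ⌊0.6085/0.0416667⌋ = 14 → o.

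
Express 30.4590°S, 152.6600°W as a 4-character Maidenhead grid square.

Offset from 180°W / 90°S: lon 27.34°, lat 59.54°.
Field: 27.34/20 → 1 → B, 59.54/10 → 5 → F; chars BF.
Square: 7.34/2 → 3, 9.54/1 → 9; chars 39.

BF39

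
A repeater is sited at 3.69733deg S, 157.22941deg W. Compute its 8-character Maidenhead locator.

BI16jh22

Shift to the Maidenhead origin (180°W, 90°S): lon 22.77059, lat 86.30267.
Field: lon ⌊22.77059/20⌋ = 1 → B; lat ⌊86.30267/10⌋ = 8 → I.
Square: lon ⌊2.77059/2⌋ = 1; lat ⌊6.30267/1⌋ = 6.
Subsquare: lon ⌊0.77059/0.0833333⌋ = 9 → j; lat ⌊0.30267/0.0416667⌋ = 7 → h.
Extended square: lon ⌊0.02059/0.00833333⌋ = 2; lat ⌊0.01100/0.00416667⌋ = 2.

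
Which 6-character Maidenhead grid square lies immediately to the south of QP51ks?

Latitude subsquare s = 18; −1 → 17 = r.
The longitude characters are unchanged.

QP51kr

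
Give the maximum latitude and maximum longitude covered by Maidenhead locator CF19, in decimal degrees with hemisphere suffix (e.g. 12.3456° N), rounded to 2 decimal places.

30.00° S, 136.00° W

Field C=2, F=5: +2·20° lon, +5·10° lat → SW at lon -140°, lat -40°.
Square 1, 9: +1·2° lon, +9·1° lat → SW at lon -138°, lat -31°.
Cell spans 2° lon × 1° lat. NE corner is SW corner plus one full cell.
latitude 30.00° S, longitude 136.00° W.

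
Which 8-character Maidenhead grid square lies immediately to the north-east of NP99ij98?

Longitude extended square 9; +1 → 10, wraps to 0, carry into subsquare.
Longitude subsquare i = 8; +1 → 9 = j.
Latitude extended square 8; +1 → 9.

NP99jj09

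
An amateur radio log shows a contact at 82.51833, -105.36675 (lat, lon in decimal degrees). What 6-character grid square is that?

DR72hm

Add 180° to longitude and 90° to latitude: 74.6333, 172.5183.
Field (20°×10°, letters A–R): 74.6333/20 → 3 → D, 172.5183/10 → 17 → R; chars DR.
Square (2°×1°, digits 0–9): 14.6333/2 → 7, 2.5183/1 → 2; chars 72.
Subsquare (5′×2.5′, letters a–x): 0.6333/0.0833333 → 7 → h, 0.5183/0.0416667 → 12 → m; chars hm.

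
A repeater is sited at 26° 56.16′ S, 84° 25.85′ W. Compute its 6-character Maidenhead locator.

EG73sb

Add 180° to longitude and 90° to latitude: 95.5692, 63.0640.
Field: lon ⌊95.5692/20⌋ = 4 → E; lat ⌊63.0640/10⌋ = 6 → G.
Square: lon ⌊15.5692/2⌋ = 7; lat ⌊3.0640/1⌋ = 3.
Subsquare: lon ⌊1.5692/0.0833333⌋ = 18 → s; lat ⌊0.0640/0.0416667⌋ = 1 → b.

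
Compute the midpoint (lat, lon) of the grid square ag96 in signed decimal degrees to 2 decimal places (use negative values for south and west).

Field A=0, G=6: +0·20° lon, +6·10° lat → SW at lon -180°, lat -30°.
Square 9, 6: +9·2° lon, +6·1° lat → SW at lon -162°, lat -24°.
Cell spans 2° lon × 1° lat. Centre is SW corner plus half of each.
latitude -23.50, longitude -161.00.

-23.50, -161.00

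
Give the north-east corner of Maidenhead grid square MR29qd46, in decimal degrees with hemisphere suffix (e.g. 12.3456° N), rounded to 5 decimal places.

Field M=12, R=17: +12·20° lon, +17·10° lat → SW at lon 60°, lat 80°.
Square 2, 9: +2·2° lon, +9·1° lat → SW at lon 64°, lat 89°.
Subsquare q=16, d=3: +16·0.0833333° lon, +3·0.0416667° lat → SW at lon 65.3333°, lat 89.125°.
Extended square 4, 6: +4·0.00833333° lon, +6·0.00416667° lat → SW at lon 65.3667°, lat 89.15°.
Cell spans 0.00833333° lon × 0.00416667° lat. NE corner is SW corner plus one full cell.
latitude 89.15417° N, longitude 65.37500° E.

89.15417° N, 65.37500° E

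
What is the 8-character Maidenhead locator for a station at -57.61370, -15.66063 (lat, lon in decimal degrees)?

Add 180° to longitude and 90° to latitude: 164.33937, 32.38630.
Field: 164.33937/20 → 8 → I, 32.38630/10 → 3 → D; chars ID.
Square: 4.33937/2 → 2, 2.38630/1 → 2; chars 22.
Subsquare: 0.33937/0.0833333 → 4 → e, 0.38630/0.0416667 → 9 → j; chars ej.
Extended square: 0.00604/0.00833333 → 0, 0.01130/0.00416667 → 2; chars 02.

ID22ej02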